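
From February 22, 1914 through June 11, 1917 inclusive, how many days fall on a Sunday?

173

February 22, 1914 is a Sunday.
That's 1206 days from start to end, counting both.
1206 = 7 × 172 + 2, so there are 172 full weeks plus 2 extra days.
Each full week contributes one Sunday: 172 so far.
The 2 extra days are Sunday, Monday — 1 of them qualifies.
Total: 172 + 1 = 173.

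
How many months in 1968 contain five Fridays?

4

A month has five Fridays exactly when Friday falls within its first (length − 28) days.
Jan: 31 days, starts Mon → 5 of Mon, Tue, Wed
Feb: 29 days, starts Thu → 5 of Thu
Mar: 31 days, starts Fri → 5 of Fri, Sat, Sun ✓
Apr: 30 days, starts Mon → 5 of Mon, Tue
May: 31 days, starts Wed → 5 of Wed, Thu, Fri ✓
Jun: 30 days, starts Sat → 5 of Sat, Sun
Jul: 31 days, starts Mon → 5 of Mon, Tue, Wed
Aug: 31 days, starts Thu → 5 of Thu, Fri, Sat ✓
Sep: 30 days, starts Sun → 5 of Sun, Mon
Oct: 31 days, starts Tue → 5 of Tue, Wed, Thu
Nov: 30 days, starts Fri → 5 of Fri, Sat ✓
Dec: 31 days, starts Sun → 5 of Sun, Mon, Tue
Months with five Fridays: Mar, May, Aug, Nov.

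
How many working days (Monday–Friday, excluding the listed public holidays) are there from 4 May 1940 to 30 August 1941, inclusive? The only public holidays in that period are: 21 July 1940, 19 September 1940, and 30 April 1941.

4 May 1940 is a Saturday.
The range spans 484 days (inclusive of both endpoints).
484 = 7 × 69 + 1, so there are 69 full weeks plus 1 extra day.
Each full week contributes 5 weekdays (Mon–Fri): 69 × 5 = 345.
The 1 extra day is Sat — none qualify.
Total: 345 + 0 = 345.
Holidays: 21 July 1940 (Sun); 19 September 1940 (Thu); 30 April 1941 (Wed).
2 of the 3 holidays fall on weekdays; the rest are weekends and were already excluded.
Business days: 345 − 2 = 343.

343 working days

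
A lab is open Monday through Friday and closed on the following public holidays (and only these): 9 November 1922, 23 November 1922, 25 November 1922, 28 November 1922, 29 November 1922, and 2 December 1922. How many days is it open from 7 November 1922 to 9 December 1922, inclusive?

7 November 1922 is a Tuesday.
From 7 November 1922 to 9 December 1922 is 33 days inclusive.
33 = 7 × 4 + 5, so there are 4 full weeks plus 5 extra days.
Each full week contributes 5 weekdays (Mon–Fri): 4 × 5 = 20.
The 5 extra days are Tue, Wed, Thu, Fri, Sat — 4 of them qualify.
Total: 20 + 4 = 24.
Holidays: 9 November 1922 (Thu); 23 November 1922 (Thu); 25 November 1922 (Sat); 28 November 1922 (Tue); 29 November 1922 (Wed); 2 December 1922 (Sat).
4 of the 6 holidays fall on weekdays; the rest are weekends and were already excluded.
Business days: 24 − 4 = 20.

20 business days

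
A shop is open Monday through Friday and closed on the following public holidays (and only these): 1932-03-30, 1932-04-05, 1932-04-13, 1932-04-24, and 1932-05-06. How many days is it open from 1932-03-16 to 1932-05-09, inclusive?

35 business days

1932-03-16 is a Wednesday.
That's 55 days from start to end, counting both.
55 = 7 × 7 + 6, so there are 7 full weeks plus 6 extra days.
Each full week contributes 5 weekdays (Mon–Fri): 7 × 5 = 35.
The 6 extra days are Wed, Thu, Fri, Sat, Sun, Mon — 4 of them qualify.
Total: 35 + 4 = 39.
Holidays: 1932-03-30 (Wed); 1932-04-05 (Tue); 1932-04-13 (Wed); 1932-04-24 (Sun); 1932-05-06 (Fri).
4 of the 5 holidays fall on weekdays; the rest are weekends and were already excluded.
Business days: 39 − 4 = 35.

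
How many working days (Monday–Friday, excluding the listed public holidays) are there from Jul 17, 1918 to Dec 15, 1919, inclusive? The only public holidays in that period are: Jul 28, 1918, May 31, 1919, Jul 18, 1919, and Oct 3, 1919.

367 working days

Jul 17, 1918 is a Wednesday.
The range spans 517 days (inclusive of both endpoints).
517 = 7 × 73 + 6, so there are 73 full weeks plus 6 extra days.
Each full week contributes 5 weekdays (Mon–Fri): 73 × 5 = 365.
The 6 extra days are Wednesday, Thursday, Friday, Saturday, Sunday, Monday — 4 of them qualify.
Total: 365 + 4 = 369.
Holidays: Jul 28, 1918 (Sun); May 31, 1919 (Sat); Jul 18, 1919 (Fri); Oct 3, 1919 (Fri).
2 of the 4 holidays fall on weekdays; the rest are weekends and were already excluded.
Business days: 369 − 2 = 367.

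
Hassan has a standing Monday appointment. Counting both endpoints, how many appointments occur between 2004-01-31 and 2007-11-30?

2004-01-31 is a Saturday.
That's 1400 days from start to end, counting both.
1400 = 7 × 200, so the span is exactly 200 full weeks.
Each full week contributes one Monday: 200 so far.
Total: 200.

200 Mondays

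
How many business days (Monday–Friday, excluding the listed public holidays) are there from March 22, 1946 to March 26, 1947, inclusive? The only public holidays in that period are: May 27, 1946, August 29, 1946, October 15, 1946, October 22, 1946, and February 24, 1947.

259 business days

March 22, 1946 is a Friday.
From March 22, 1946 to March 26, 1947 is 370 days inclusive.
370 = 7 × 52 + 6, so there are 52 full weeks plus 6 extra days.
Each full week contributes 5 weekdays (Mon–Fri): 52 × 5 = 260.
The 6 extra days are Fri, Sat, Sun, Mon, Tue, Wed — 4 of them qualify.
Total: 260 + 4 = 264.
Holidays: May 27, 1946 (Mon); August 29, 1946 (Thu); October 15, 1946 (Tue); October 22, 1946 (Tue); February 24, 1947 (Mon).
All 5 holidays fall on weekdays, so subtract 5.
Business days: 264 − 5 = 259.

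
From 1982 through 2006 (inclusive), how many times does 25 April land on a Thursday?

4

Day of week of April 25 in each year:
1982: Sun, 1983: Mon, 1984: Wed, 1985: Thu ✓, 1986: Fri, 1987: Sat, 1988: Mon, 1989: Tue, 1990: Wed, 1991: Thu ✓, 1992: Sat, 1993: Sun, 1994: Mon, 1995: Tue, 1996: Thu ✓, 1997: Fri, 1998: Sat, 1999: Sun, 2000: Tue, 2001: Wed, 2002: Thu ✓, 2003: Fri, 2004: Sun, 2005: Mon, 2006: Tue
Thursdays: 1985, 1991, 1996, 2002.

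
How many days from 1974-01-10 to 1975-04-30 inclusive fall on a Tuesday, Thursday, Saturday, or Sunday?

272

1974-01-10 is a Thursday.
That's 476 days from start to end, counting both.
476 = 7 × 68, so the span is exactly 68 full weeks.
Each full week contributes 4 days from the set (Tue, Thu, Sat, Sun): 68 × 4 = 272.
Total: 272.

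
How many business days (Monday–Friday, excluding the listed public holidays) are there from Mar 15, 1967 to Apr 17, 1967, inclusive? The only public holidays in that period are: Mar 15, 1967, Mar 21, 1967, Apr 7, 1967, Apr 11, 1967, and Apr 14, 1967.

Mar 15, 1967 is a Wednesday.
From Mar 15, 1967 to Apr 17, 1967 is 34 days inclusive.
34 = 7 × 4 + 6, so there are 4 full weeks plus 6 extra days.
Each full week contributes 5 weekdays (Mon–Fri): 4 × 5 = 20.
The 6 extra days are Wednesday, Thursday, Friday, Saturday, Sunday, Monday — 4 of them qualify.
Total: 20 + 4 = 24.
Holidays: Mar 15, 1967 (Wed); Mar 21, 1967 (Tue); Apr 7, 1967 (Fri); Apr 11, 1967 (Tue); Apr 14, 1967 (Fri).
All 5 holidays fall on weekdays, so subtract 5.
Business days: 24 − 5 = 19.

19 business days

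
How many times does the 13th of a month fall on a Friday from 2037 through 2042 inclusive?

11

Friday-the-13ths by year:
2037: Feb, Mar, Nov
2038: Aug
2039: May
2040: Jan, Apr, Jul
2041: Sep, Dec
2042: Jun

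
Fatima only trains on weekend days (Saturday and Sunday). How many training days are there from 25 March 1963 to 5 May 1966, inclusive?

324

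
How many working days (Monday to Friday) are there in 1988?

261

January 1, 1988 is a Friday.
That's 366 days from start to end, counting both.
366 = 7 × 52 + 2, so there are 52 full weeks plus 2 extra days.
Each full week contributes 5 weekdays (Mon–Fri): 52 × 5 = 260.
The 2 extra days are Friday, Saturday — 1 of them qualifies.
Total: 260 + 1 = 261.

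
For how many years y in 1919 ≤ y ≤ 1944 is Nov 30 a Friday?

3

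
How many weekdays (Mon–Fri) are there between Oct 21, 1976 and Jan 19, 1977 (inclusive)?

Oct 21, 1976 is a Thursday.
From Oct 21, 1976 to Jan 19, 1977 is 91 days inclusive.
91 = 7 × 13, so the span is exactly 13 full weeks.
Each full week contributes 5 weekdays (Mon–Fri): 13 × 5 = 65.
Total: 65.

65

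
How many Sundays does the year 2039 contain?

January 1, 2039 is a Saturday.
The range spans 365 days (inclusive of both endpoints).
365 = 7 × 52 + 1, so there are 52 full weeks plus 1 extra day.
Each full week contributes one Sunday: 52 so far.
The 1 extra day is Sat — none qualify.
Total: 52 + 0 = 52.

52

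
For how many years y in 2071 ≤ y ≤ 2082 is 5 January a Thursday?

Day of week of January 5 in each year:
2071: Mon, 2072: Tue, 2073: Thu ✓, 2074: Fri, 2075: Sat, 2076: Sun, 2077: Tue, 2078: Wed, 2079: Thu ✓, 2080: Fri, 2081: Sun, 2082: Mon
Thursdays: 2073, 2079.

2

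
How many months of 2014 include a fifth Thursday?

A month has five Thursdays exactly when Thursday falls within its first (length − 28) days.
Jan: 31 days, starts Wed → 5 of Wed, Thu, Fri ✓
Feb: 28 days, starts Sat → 5 of (none)
Mar: 31 days, starts Sat → 5 of Sat, Sun, Mon
Apr: 30 days, starts Tue → 5 of Tue, Wed
May: 31 days, starts Thu → 5 of Thu, Fri, Sat ✓
Jun: 30 days, starts Sun → 5 of Sun, Mon
Jul: 31 days, starts Tue → 5 of Tue, Wed, Thu ✓
Aug: 31 days, starts Fri → 5 of Fri, Sat, Sun
Sep: 30 days, starts Mon → 5 of Mon, Tue
Oct: 31 days, starts Wed → 5 of Wed, Thu, Fri ✓
Nov: 30 days, starts Sat → 5 of Sat, Sun
Dec: 31 days, starts Mon → 5 of Mon, Tue, Wed
Months with five Thursdays: Jan, May, Jul, Oct.

4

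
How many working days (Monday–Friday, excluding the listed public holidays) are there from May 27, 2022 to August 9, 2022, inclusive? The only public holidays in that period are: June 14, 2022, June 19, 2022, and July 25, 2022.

51

May 27, 2022 is a Friday.
That's 75 days from start to end, counting both.
75 = 7 × 10 + 5, so there are 10 full weeks plus 5 extra days.
Each full week contributes 5 weekdays (Mon–Fri): 10 × 5 = 50.
The 5 extra days are Fri, Sat, Sun, Mon, Tue — 3 of them qualify.
Total: 50 + 3 = 53.
Holidays: June 14, 2022 (Tue); June 19, 2022 (Sun); July 25, 2022 (Mon).
2 of the 3 holidays fall on weekdays; the rest are weekends and were already excluded.
Business days: 53 − 2 = 51.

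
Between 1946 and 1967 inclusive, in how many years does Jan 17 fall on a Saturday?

Day of week of January 17 in each year:
1946: Thu, 1947: Fri, 1948: Sat ✓, 1949: Mon, 1950: Tue, 1951: Wed, 1952: Thu, 1953: Sat ✓, 1954: Sun, 1955: Mon, 1956: Tue, 1957: Thu, 1958: Fri, 1959: Sat ✓, 1960: Sun, 1961: Tue, 1962: Wed, 1963: Thu, 1964: Fri, 1965: Sun, 1966: Mon, 1967: Tue
Saturdays: 1948, 1953, 1959.

3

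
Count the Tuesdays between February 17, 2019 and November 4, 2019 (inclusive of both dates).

37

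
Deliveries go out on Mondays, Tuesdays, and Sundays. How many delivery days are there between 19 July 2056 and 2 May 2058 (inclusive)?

279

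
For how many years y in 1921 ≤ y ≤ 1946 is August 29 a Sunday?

3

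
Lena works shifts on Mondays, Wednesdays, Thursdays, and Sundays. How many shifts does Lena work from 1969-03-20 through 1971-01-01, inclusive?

373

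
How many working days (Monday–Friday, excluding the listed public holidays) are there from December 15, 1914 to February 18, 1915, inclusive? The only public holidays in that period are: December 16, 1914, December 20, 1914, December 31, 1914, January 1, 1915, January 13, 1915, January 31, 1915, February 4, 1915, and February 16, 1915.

December 15, 1914 is a Tuesday.
The range spans 66 days (inclusive of both endpoints).
66 = 7 × 9 + 3, so there are 9 full weeks plus 3 extra days.
Each full week contributes 5 weekdays (Mon–Fri): 9 × 5 = 45.
The 3 extra days are Tuesday, Wednesday, Thursday — 3 of them qualify.
Total: 45 + 3 = 48.
Holidays: December 16, 1914 (Wed); December 20, 1914 (Sun); December 31, 1914 (Thu); January 1, 1915 (Fri); January 13, 1915 (Wed); January 31, 1915 (Sun); February 4, 1915 (Thu); February 16, 1915 (Tue).
6 of the 8 holidays fall on weekdays; the rest are weekends and were already excluded.
Business days: 48 − 6 = 42.

42 working days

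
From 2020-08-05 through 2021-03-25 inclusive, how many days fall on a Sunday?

33

2020-08-05 is a Wednesday.
That's 233 days from start to end, counting both.
233 = 7 × 33 + 2, so there are 33 full weeks plus 2 extra days.
Each full week contributes one Sunday: 33 so far.
The 2 extra days are Wednesday, Thursday — none qualify.
Total: 33 + 0 = 33.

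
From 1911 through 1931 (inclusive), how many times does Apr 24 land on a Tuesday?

Day of week of April 24 in each year:
1911: Mon, 1912: Wed, 1913: Thu, 1914: Fri, 1915: Sat, 1916: Mon, 1917: Tue ✓, 1918: Wed, 1919: Thu, 1920: Sat, 1921: Sun, 1922: Mon, 1923: Tue ✓, 1924: Thu, 1925: Fri, 1926: Sat, 1927: Sun, 1928: Tue ✓, 1929: Wed, 1930: Thu, 1931: Fri
Tuesdays: 1917, 1923, 1928.

3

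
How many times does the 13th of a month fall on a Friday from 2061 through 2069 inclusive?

16

Friday-the-13ths by year:
2061: May
2062: Jan, Oct
2063: Apr, Jul
2064: Jun
2065: Feb, Mar, Nov
2066: Aug
2067: May
2068: Jan, Apr, Jul
2069: Sep, Dec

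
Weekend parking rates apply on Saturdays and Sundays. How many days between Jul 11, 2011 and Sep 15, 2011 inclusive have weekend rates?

18

Jul 11, 2011 is a Monday.
That's 67 days from start to end, counting both.
67 = 7 × 9 + 4, so there are 9 full weeks plus 4 extra days.
Each full week contributes 2 weekend days (Sat, Sun): 9 × 2 = 18.
The 4 extra days are Monday, Tuesday, Wednesday, Thursday — none qualify.
Total: 18 + 0 = 18.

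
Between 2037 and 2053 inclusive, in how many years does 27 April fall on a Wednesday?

Day of week of April 27 in each year:
2037: Mon, 2038: Tue, 2039: Wed ✓, 2040: Fri, 2041: Sat, 2042: Sun, 2043: Mon, 2044: Wed ✓, 2045: Thu, 2046: Fri, 2047: Sat, 2048: Mon, 2049: Tue, 2050: Wed ✓, 2051: Thu, 2052: Sat, 2053: Sun
Wednesdays: 2039, 2044, 2050.

3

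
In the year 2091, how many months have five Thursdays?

A month has five Thursdays exactly when Thursday falls within its first (length − 28) days.
Jan: 31 days, starts Mon → 5 of Mon, Tue, Wed
Feb: 28 days, starts Thu → 5 of (none)
Mar: 31 days, starts Thu → 5 of Thu, Fri, Sat ✓
Apr: 30 days, starts Sun → 5 of Sun, Mon
May: 31 days, starts Tue → 5 of Tue, Wed, Thu ✓
Jun: 30 days, starts Fri → 5 of Fri, Sat
Jul: 31 days, starts Sun → 5 of Sun, Mon, Tue
Aug: 31 days, starts Wed → 5 of Wed, Thu, Fri ✓
Sep: 30 days, starts Sat → 5 of Sat, Sun
Oct: 31 days, starts Mon → 5 of Mon, Tue, Wed
Nov: 30 days, starts Thu → 5 of Thu, Fri ✓
Dec: 31 days, starts Sat → 5 of Sat, Sun, Mon
Months with five Thursdays: Mar, May, Aug, Nov.

4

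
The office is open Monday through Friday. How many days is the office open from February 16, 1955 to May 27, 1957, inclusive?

February 16, 1955 is a Wednesday.
That's 832 days from start to end, counting both.
832 = 7 × 118 + 6, so there are 118 full weeks plus 6 extra days.
Each full week contributes 5 weekdays (Mon–Fri): 118 × 5 = 590.
The 6 extra days are Wed, Thu, Fri, Sat, Sun, Mon — 4 of them qualify.
Total: 590 + 4 = 594.

594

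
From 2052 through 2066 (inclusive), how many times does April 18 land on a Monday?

1

Day of week of April 18 in each year:
2052: Thu, 2053: Fri, 2054: Sat, 2055: Sun, 2056: Tue, 2057: Wed, 2058: Thu, 2059: Fri, 2060: Sun, 2061: Mon ✓, 2062: Tue, 2063: Wed, 2064: Fri, 2065: Sat, 2066: Sun
Mondays: 2061.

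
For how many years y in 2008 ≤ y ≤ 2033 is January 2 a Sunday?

4

Day of week of January 2 in each year:
2008: Wed, 2009: Fri, 2010: Sat, 2011: Sun ✓, 2012: Mon, 2013: Wed, 2014: Thu, 2015: Fri, 2016: Sat, 2017: Mon, 2018: Tue, 2019: Wed, 2020: Thu, 2021: Sat, 2022: Sun ✓, 2023: Mon, 2024: Tue, 2025: Thu, 2026: Fri, 2027: Sat, 2028: Sun ✓, 2029: Tue, 2030: Wed, 2031: Thu, 2032: Fri, 2033: Sun ✓
Sundays: 2011, 2022, 2028, 2033.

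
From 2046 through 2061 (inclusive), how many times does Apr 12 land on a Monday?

Day of week of April 12 in each year:
2046: Thu, 2047: Fri, 2048: Sun, 2049: Mon ✓, 2050: Tue, 2051: Wed, 2052: Fri, 2053: Sat, 2054: Sun, 2055: Mon ✓, 2056: Wed, 2057: Thu, 2058: Fri, 2059: Sat, 2060: Mon ✓, 2061: Tue
Mondays: 2049, 2055, 2060.

3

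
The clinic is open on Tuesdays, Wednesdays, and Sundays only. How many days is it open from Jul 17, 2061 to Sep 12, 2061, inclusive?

Jul 17, 2061 is a Sunday.
That's 58 days from start to end, counting both.
58 = 7 × 8 + 2, so there are 8 full weeks plus 2 extra days.
Each full week contributes 3 days from the set (Tue, Wed, Sun): 8 × 3 = 24.
The 2 extra days are Sunday, Monday — 1 of them qualifies.
Total: 24 + 1 = 25.

25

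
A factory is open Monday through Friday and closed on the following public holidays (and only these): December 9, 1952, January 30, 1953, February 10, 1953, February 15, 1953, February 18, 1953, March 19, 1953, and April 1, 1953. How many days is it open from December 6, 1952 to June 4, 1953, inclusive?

December 6, 1952 is a Saturday.
From December 6, 1952 to June 4, 1953 is 181 days inclusive.
181 = 7 × 25 + 6, so there are 25 full weeks plus 6 extra days.
Each full week contributes 5 weekdays (Mon–Fri): 25 × 5 = 125.
The 6 extra days are Saturday, Sunday, Monday, Tuesday, Wednesday, Thursday — 4 of them qualify.
Total: 125 + 4 = 129.
Holidays: December 9, 1952 (Tue); January 30, 1953 (Fri); February 10, 1953 (Tue); February 15, 1953 (Sun); February 18, 1953 (Wed); March 19, 1953 (Thu); April 1, 1953 (Wed).
6 of the 7 holidays fall on weekdays; the rest are weekends and were already excluded.
Business days: 129 − 6 = 123.

123 business days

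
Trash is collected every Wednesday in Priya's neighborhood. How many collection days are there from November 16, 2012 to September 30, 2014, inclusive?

97 Wednesdays

November 16, 2012 is a Friday.
The range spans 684 days (inclusive of both endpoints).
684 = 7 × 97 + 5, so there are 97 full weeks plus 5 extra days.
Each full week contributes one Wednesday: 97 so far.
The 5 extra days are Fri, Sat, Sun, Mon, Tue — none qualify.
Total: 97 + 0 = 97.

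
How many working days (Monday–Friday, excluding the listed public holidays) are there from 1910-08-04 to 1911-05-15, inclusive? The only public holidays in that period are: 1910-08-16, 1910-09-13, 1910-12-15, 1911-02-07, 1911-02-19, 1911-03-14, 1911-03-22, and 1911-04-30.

1910-08-04 is a Thursday.
From 1910-08-04 to 1911-05-15 is 285 days inclusive.
285 = 7 × 40 + 5, so there are 40 full weeks plus 5 extra days.
Each full week contributes 5 weekdays (Mon–Fri): 40 × 5 = 200.
The 5 extra days are Thu, Fri, Sat, Sun, Mon — 3 of them qualify.
Total: 200 + 3 = 203.
Holidays: 1910-08-16 (Tue); 1910-09-13 (Tue); 1910-12-15 (Thu); 1911-02-07 (Tue); 1911-02-19 (Sun); 1911-03-14 (Tue); 1911-03-22 (Wed); 1911-04-30 (Sun).
6 of the 8 holidays fall on weekdays; the rest are weekends and were already excluded.
Business days: 203 − 6 = 197.

197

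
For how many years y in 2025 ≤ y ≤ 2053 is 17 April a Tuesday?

4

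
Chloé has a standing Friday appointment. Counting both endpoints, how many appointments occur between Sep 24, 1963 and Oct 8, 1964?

Sep 24, 1963 is a Tuesday.
That's 381 days from start to end, counting both.
381 = 7 × 54 + 3, so there are 54 full weeks plus 3 extra days.
Each full week contributes one Friday: 54 so far.
The 3 extra days are Tue, Wed, Thu — none qualify.
Total: 54 + 0 = 54.

54 Fridays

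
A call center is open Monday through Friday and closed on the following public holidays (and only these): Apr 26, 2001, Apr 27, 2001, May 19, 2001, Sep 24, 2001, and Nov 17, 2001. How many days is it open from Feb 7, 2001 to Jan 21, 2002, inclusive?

246

Feb 7, 2001 is a Wednesday.
The range spans 349 days (inclusive of both endpoints).
349 = 7 × 49 + 6, so there are 49 full weeks plus 6 extra days.
Each full week contributes 5 weekdays (Mon–Fri): 49 × 5 = 245.
The 6 extra days are Wednesday, Thursday, Friday, Saturday, Sunday, Monday — 4 of them qualify.
Total: 245 + 4 = 249.
Holidays: Apr 26, 2001 (Thu); Apr 27, 2001 (Fri); May 19, 2001 (Sat); Sep 24, 2001 (Mon); Nov 17, 2001 (Sat).
3 of the 5 holidays fall on weekdays; the rest are weekends and were already excluded.
Business days: 249 − 3 = 246.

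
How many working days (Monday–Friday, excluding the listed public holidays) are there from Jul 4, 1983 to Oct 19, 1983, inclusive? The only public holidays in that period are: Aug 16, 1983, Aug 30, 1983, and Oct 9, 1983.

76

Jul 4, 1983 is a Monday.
The range spans 108 days (inclusive of both endpoints).
108 = 7 × 15 + 3, so there are 15 full weeks plus 3 extra days.
Each full week contributes 5 weekdays (Mon–Fri): 15 × 5 = 75.
The 3 extra days are Monday, Tuesday, Wednesday — 3 of them qualify.
Total: 75 + 3 = 78.
Holidays: Aug 16, 1983 (Tue); Aug 30, 1983 (Tue); Oct 9, 1983 (Sun).
2 of the 3 holidays fall on weekdays; the rest are weekends and were already excluded.
Business days: 78 − 2 = 76.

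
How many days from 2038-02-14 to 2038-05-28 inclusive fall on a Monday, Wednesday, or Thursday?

45

2038-02-14 is a Sunday.
That's 104 days from start to end, counting both.
104 = 7 × 14 + 6, so there are 14 full weeks plus 6 extra days.
Each full week contributes 3 days from the set (Mon, Wed, Thu): 14 × 3 = 42.
The 6 extra days are Sunday, Monday, Tuesday, Wednesday, Thursday, Friday — 3 of them qualify.
Total: 42 + 3 = 45.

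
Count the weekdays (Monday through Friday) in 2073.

260

Jan 1, 2073 is a Sunday.
From Jan 1, 2073 to Dec 31, 2073 is 365 days inclusive.
365 = 7 × 52 + 1, so there are 52 full weeks plus 1 extra day.
Each full week contributes 5 weekdays (Mon–Fri): 52 × 5 = 260.
The 1 extra day is Sunday — none qualify.
Total: 260 + 0 = 260.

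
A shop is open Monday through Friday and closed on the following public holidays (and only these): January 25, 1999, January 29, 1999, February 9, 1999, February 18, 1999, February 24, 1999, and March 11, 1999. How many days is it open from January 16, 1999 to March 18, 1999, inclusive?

38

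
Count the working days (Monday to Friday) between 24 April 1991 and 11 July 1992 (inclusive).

318 weekdays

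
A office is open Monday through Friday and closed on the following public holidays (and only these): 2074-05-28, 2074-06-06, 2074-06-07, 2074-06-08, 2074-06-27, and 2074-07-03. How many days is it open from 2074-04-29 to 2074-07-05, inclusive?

43 business days

2074-04-29 is a Sunday.
The range spans 68 days (inclusive of both endpoints).
68 = 7 × 9 + 5, so there are 9 full weeks plus 5 extra days.
Each full week contributes 5 weekdays (Mon–Fri): 9 × 5 = 45.
The 5 extra days are Sunday, Monday, Tuesday, Wednesday, Thursday — 4 of them qualify.
Total: 45 + 4 = 49.
Holidays: 2074-05-28 (Mon); 2074-06-06 (Wed); 2074-06-07 (Thu); 2074-06-08 (Fri); 2074-06-27 (Wed); 2074-07-03 (Tue).
All 6 holidays fall on weekdays, so subtract 6.
Business days: 49 − 6 = 43.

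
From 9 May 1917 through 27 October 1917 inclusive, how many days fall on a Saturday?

9 May 1917 is a Wednesday.
The range spans 172 days (inclusive of both endpoints).
172 = 7 × 24 + 4, so there are 24 full weeks plus 4 extra days.
Each full week contributes one Saturday: 24 so far.
The 4 extra days are Wed, Thu, Fri, Sat — 1 of them qualifies.
Total: 24 + 1 = 25.

25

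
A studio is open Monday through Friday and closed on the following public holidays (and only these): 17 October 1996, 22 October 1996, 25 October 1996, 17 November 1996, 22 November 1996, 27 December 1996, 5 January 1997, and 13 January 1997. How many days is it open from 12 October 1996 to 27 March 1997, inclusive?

12 October 1996 is a Saturday.
The range spans 167 days (inclusive of both endpoints).
167 = 7 × 23 + 6, so there are 23 full weeks plus 6 extra days.
Each full week contributes 5 weekdays (Mon–Fri): 23 × 5 = 115.
The 6 extra days are Sat, Sun, Mon, Tue, Wed, Thu — 4 of them qualify.
Total: 115 + 4 = 119.
Holidays: 17 October 1996 (Thu); 22 October 1996 (Tue); 25 October 1996 (Fri); 17 November 1996 (Sun); 22 November 1996 (Fri); 27 December 1996 (Fri); 5 January 1997 (Sun); 13 January 1997 (Mon).
6 of the 8 holidays fall on weekdays; the rest are weekends and were already excluded.
Business days: 119 − 6 = 113.

113 business days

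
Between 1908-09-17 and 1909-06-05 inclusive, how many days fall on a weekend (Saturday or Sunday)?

75

1908-09-17 is a Thursday.
That's 262 days from start to end, counting both.
262 = 7 × 37 + 3, so there are 37 full weeks plus 3 extra days.
Each full week contributes 2 weekend days (Sat, Sun): 37 × 2 = 74.
The 3 extra days are Thu, Fri, Sat — 1 of them qualifies.
Total: 74 + 1 = 75.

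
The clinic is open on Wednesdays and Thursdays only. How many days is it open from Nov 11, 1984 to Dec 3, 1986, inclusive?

Nov 11, 1984 is a Sunday.
That's 753 days from start to end, counting both.
753 = 7 × 107 + 4, so there are 107 full weeks plus 4 extra days.
Each full week contributes 2 days from the set (Wed, Thu): 107 × 2 = 214.
The 4 extra days are Sun, Mon, Tue, Wed — 1 of them qualifies.
Total: 214 + 1 = 215.

215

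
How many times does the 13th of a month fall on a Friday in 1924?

The 13th falls on a Friday when the month's 13th has weekday Fri.
Jan 13 is Sun; Feb 13 is Wed; Mar 13 is Thu; Apr 13 is Sun; May 13 is Tue; Jun 13 is Fri ✓; Jul 13 is Sun; Aug 13 is Wed; Sep 13 is Sat; Oct 13 is Mon; Nov 13 is Thu; Dec 13 is Sat.
Friday the 13ths: Jun.

1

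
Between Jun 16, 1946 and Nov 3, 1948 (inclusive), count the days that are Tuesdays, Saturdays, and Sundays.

374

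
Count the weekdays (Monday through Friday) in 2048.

1 January 2048 is a Wednesday.
From 1 January 2048 to 31 December 2048 is 366 days inclusive.
366 = 7 × 52 + 2, so there are 52 full weeks plus 2 extra days.
Each full week contributes 5 weekdays (Mon–Fri): 52 × 5 = 260.
The 2 extra days are Wednesday, Thursday — 2 of them qualify.
Total: 260 + 2 = 262.

262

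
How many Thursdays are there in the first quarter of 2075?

1 January 2075 is a Tuesday.
The range spans 90 days (inclusive of both endpoints).
90 = 7 × 12 + 6, so there are 12 full weeks plus 6 extra days.
Each full week contributes one Thursday: 12 so far.
The 6 extra days are Tue, Wed, Thu, Fri, Sat, Sun — 1 of them qualifies.
Total: 12 + 1 = 13.

13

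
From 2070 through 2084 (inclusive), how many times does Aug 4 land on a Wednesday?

2

Day of week of August 4 in each year:
2070: Mon, 2071: Tue, 2072: Thu, 2073: Fri, 2074: Sat, 2075: Sun, 2076: Tue, 2077: Wed ✓, 2078: Thu, 2079: Fri, 2080: Sun, 2081: Mon, 2082: Tue, 2083: Wed ✓, 2084: Fri
Wednesdays: 2077, 2083.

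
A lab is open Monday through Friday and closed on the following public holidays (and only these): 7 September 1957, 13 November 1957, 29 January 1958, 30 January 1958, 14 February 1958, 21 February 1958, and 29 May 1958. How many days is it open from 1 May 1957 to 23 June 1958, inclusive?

1 May 1957 is a Wednesday.
That's 419 days from start to end, counting both.
419 = 7 × 59 + 6, so there are 59 full weeks plus 6 extra days.
Each full week contributes 5 weekdays (Mon–Fri): 59 × 5 = 295.
The 6 extra days are Wed, Thu, Fri, Sat, Sun, Mon — 4 of them qualify.
Total: 295 + 4 = 299.
Holidays: 7 September 1957 (Sat); 13 November 1957 (Wed); 29 January 1958 (Wed); 30 January 1958 (Thu); 14 February 1958 (Fri); 21 February 1958 (Fri); 29 May 1958 (Thu).
6 of the 7 holidays fall on weekdays; the rest are weekends and were already excluded.
Business days: 299 − 6 = 293.

293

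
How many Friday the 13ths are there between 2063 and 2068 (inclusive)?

Friday-the-13ths by year:
2063: Apr, Jul
2064: Jun
2065: Feb, Mar, Nov
2066: Aug
2067: May
2068: Jan, Apr, Jul

11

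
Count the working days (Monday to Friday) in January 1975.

1 January 1975 is a Wednesday.
That's 31 days from start to end, counting both.
31 = 7 × 4 + 3, so there are 4 full weeks plus 3 extra days.
Each full week contributes 5 weekdays (Mon–Fri): 4 × 5 = 20.
The 3 extra days are Wed, Thu, Fri — 3 of them qualify.
Total: 20 + 3 = 23.

23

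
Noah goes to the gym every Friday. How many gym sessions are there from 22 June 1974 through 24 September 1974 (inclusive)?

13

22 June 1974 is a Saturday.
That's 95 days from start to end, counting both.
95 = 7 × 13 + 4, so there are 13 full weeks plus 4 extra days.
Each full week contributes one Friday: 13 so far.
The 4 extra days are Sat, Sun, Mon, Tue — none qualify.
Total: 13 + 0 = 13.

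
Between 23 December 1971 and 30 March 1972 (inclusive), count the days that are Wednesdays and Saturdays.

28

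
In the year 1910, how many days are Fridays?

52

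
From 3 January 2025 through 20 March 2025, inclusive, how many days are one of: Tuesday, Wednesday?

3 January 2025 is a Friday.
From 3 January 2025 to 20 March 2025 is 77 days inclusive.
77 = 7 × 11, so the span is exactly 11 full weeks.
Each full week contributes 2 days from the set (Tue, Wed): 11 × 2 = 22.
Total: 22.

22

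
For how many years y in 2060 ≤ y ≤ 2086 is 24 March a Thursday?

Day of week of March 24 in each year:
2060: Wed, 2061: Thu ✓, 2062: Fri, 2063: Sat, 2064: Mon, 2065: Tue, 2066: Wed, 2067: Thu ✓, 2068: Sat, 2069: Sun, 2070: Mon, 2071: Tue, 2072: Thu ✓, 2073: Fri, 2074: Sat, 2075: Sun, 2076: Tue, 2077: Wed, 2078: Thu ✓, 2079: Fri, 2080: Sun, 2081: Mon, 2082: Tue, 2083: Wed, 2084: Fri, 2085: Sat, 2086: Sun
Thursdays: 2061, 2067, 2072, 2078.

4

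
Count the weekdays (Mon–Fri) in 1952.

262 weekdays

1952-01-01 is a Tuesday.
That's 366 days from start to end, counting both.
366 = 7 × 52 + 2, so there are 52 full weeks plus 2 extra days.
Each full week contributes 5 weekdays (Mon–Fri): 52 × 5 = 260.
The 2 extra days are Tue, Wed — 2 of them qualify.
Total: 260 + 2 = 262.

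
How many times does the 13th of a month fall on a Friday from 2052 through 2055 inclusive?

7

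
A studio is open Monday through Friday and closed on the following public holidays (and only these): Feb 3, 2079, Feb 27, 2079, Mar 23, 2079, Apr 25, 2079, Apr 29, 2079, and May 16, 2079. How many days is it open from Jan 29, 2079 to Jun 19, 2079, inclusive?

96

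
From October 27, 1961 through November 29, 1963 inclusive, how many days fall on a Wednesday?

October 27, 1961 is a Friday.
The range spans 764 days (inclusive of both endpoints).
764 = 7 × 109 + 1, so there are 109 full weeks plus 1 extra day.
Each full week contributes one Wednesday: 109 so far.
The 1 extra day is Friday — none qualify.
Total: 109 + 0 = 109.

109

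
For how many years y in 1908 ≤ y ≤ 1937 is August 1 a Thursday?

Day of week of August 1 in each year:
1908: Sat, 1909: Sun, 1910: Mon, 1911: Tue, 1912: Thu ✓, 1913: Fri, 1914: Sat, 1915: Sun, 1916: Tue, 1917: Wed, 1918: Thu ✓, 1919: Fri, 1920: Sun, 1921: Mon, 1922: Tue, 1923: Wed, 1924: Fri, 1925: Sat, 1926: Sun, 1927: Mon, 1928: Wed, 1929: Thu ✓, 1930: Fri, 1931: Sat, 1932: Mon, 1933: Tue, 1934: Wed, 1935: Thu ✓, 1936: Sat, 1937: Sun
Thursdays: 1912, 1918, 1929, 1935.

4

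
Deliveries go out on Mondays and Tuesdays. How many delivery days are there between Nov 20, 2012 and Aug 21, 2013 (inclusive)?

Nov 20, 2012 is a Tuesday.
That's 275 days from start to end, counting both.
275 = 7 × 39 + 2, so there are 39 full weeks plus 2 extra days.
Each full week contributes 2 days from the set (Mon, Tue): 39 × 2 = 78.
The 2 extra days are Tuesday, Wednesday — 1 of them qualifies.
Total: 78 + 1 = 79.

79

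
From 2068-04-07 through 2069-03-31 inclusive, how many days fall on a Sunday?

2068-04-07 is a Saturday.
The range spans 359 days (inclusive of both endpoints).
359 = 7 × 51 + 2, so there are 51 full weeks plus 2 extra days.
Each full week contributes one Sunday: 51 so far.
The 2 extra days are Saturday, Sunday — 1 of them qualifies.
Total: 51 + 1 = 52.

52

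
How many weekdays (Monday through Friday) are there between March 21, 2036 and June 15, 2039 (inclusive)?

March 21, 2036 is a Friday.
The range spans 1182 days (inclusive of both endpoints).
1182 = 7 × 168 + 6, so there are 168 full weeks plus 6 extra days.
Each full week contributes 5 weekdays (Mon–Fri): 168 × 5 = 840.
The 6 extra days are Fri, Sat, Sun, Mon, Tue, Wed — 4 of them qualify.
Total: 840 + 4 = 844.

844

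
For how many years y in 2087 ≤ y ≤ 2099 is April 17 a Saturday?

2

Day of week of April 17 in each year:
2087: Thu, 2088: Sat ✓, 2089: Sun, 2090: Mon, 2091: Tue, 2092: Thu, 2093: Fri, 2094: Sat ✓, 2095: Sun, 2096: Tue, 2097: Wed, 2098: Thu, 2099: Fri
Saturdays: 2088, 2094.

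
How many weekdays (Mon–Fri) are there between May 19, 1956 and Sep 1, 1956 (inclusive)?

75 weekdays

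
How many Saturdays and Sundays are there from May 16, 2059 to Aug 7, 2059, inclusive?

24

May 16, 2059 is a Friday.
From May 16, 2059 to Aug 7, 2059 is 84 days inclusive.
84 = 7 × 12, so the span is exactly 12 full weeks.
Each full week contributes 2 weekend days (Sat, Sun): 12 × 2 = 24.
Total: 24.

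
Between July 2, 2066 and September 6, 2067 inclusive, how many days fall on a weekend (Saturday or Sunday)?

July 2, 2066 is a Friday.
That's 432 days from start to end, counting both.
432 = 7 × 61 + 5, so there are 61 full weeks plus 5 extra days.
Each full week contributes 2 weekend days (Sat, Sun): 61 × 2 = 122.
The 5 extra days are Fri, Sat, Sun, Mon, Tue — 2 of them qualify.
Total: 122 + 2 = 124.

124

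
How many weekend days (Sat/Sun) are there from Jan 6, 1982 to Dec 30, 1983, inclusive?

Jan 6, 1982 is a Wednesday.
That's 724 days from start to end, counting both.
724 = 7 × 103 + 3, so there are 103 full weeks plus 3 extra days.
Each full week contributes 2 weekend days (Sat, Sun): 103 × 2 = 206.
The 3 extra days are Wednesday, Thursday, Friday — none qualify.
Total: 206 + 0 = 206.

206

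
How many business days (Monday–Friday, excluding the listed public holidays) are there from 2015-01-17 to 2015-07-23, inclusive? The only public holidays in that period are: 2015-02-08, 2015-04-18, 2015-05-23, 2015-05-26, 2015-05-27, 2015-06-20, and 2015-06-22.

2015-01-17 is a Saturday.
From 2015-01-17 to 2015-07-23 is 188 days inclusive.
188 = 7 × 26 + 6, so there are 26 full weeks plus 6 extra days.
Each full week contributes 5 weekdays (Mon–Fri): 26 × 5 = 130.
The 6 extra days are Sat, Sun, Mon, Tue, Wed, Thu — 4 of them qualify.
Total: 130 + 4 = 134.
Holidays: 2015-02-08 (Sun); 2015-04-18 (Sat); 2015-05-23 (Sat); 2015-05-26 (Tue); 2015-05-27 (Wed); 2015-06-20 (Sat); 2015-06-22 (Mon).
3 of the 7 holidays fall on weekdays; the rest are weekends and were already excluded.
Business days: 134 − 3 = 131.

131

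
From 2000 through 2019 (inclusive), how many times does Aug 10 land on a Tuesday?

Day of week of August 10 in each year:
2000: Thu, 2001: Fri, 2002: Sat, 2003: Sun, 2004: Tue ✓, 2005: Wed, 2006: Thu, 2007: Fri, 2008: Sun, 2009: Mon, 2010: Tue ✓, 2011: Wed, 2012: Fri, 2013: Sat, 2014: Sun, 2015: Mon, 2016: Wed, 2017: Thu, 2018: Fri, 2019: Sat
Tuesdays: 2004, 2010.

2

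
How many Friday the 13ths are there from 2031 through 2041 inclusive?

19

Friday-the-13ths by year:
2031: Jun
2032: Feb, Aug
2033: May
2034: Jan, Oct
2035: Apr, Jul
2036: Jun
2037: Feb, Mar, Nov
2038: Aug
2039: May
2040: Jan, Apr, Jul
2041: Sep, Dec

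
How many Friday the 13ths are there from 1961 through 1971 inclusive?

19

Friday-the-13ths by year:
1961: Jan, Oct
1962: Apr, Jul
1963: Sep, Dec
1964: Mar, Nov
1965: Aug
1966: May
1967: Jan, Oct
1968: Sep, Dec
1969: Jun
1970: Feb, Mar, Nov
1971: Aug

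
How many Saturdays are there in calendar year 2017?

Jan 1, 2017 is a Sunday.
That's 365 days from start to end, counting both.
365 = 7 × 52 + 1, so there are 52 full weeks plus 1 extra day.
Each full week contributes one Saturday: 52 so far.
The 1 extra day is Sun — none qualify.
Total: 52 + 0 = 52.

52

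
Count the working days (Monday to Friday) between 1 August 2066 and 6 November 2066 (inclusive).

70 weekdays

1 August 2066 is a Sunday.
From 1 August 2066 to 6 November 2066 is 98 days inclusive.
98 = 7 × 14, so the span is exactly 14 full weeks.
Each full week contributes 5 weekdays (Mon–Fri): 14 × 5 = 70.
Total: 70.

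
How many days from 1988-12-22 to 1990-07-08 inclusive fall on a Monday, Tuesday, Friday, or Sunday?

322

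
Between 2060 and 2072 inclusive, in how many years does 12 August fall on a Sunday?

Day of week of August 12 in each year:
2060: Thu, 2061: Fri, 2062: Sat, 2063: Sun ✓, 2064: Tue, 2065: Wed, 2066: Thu, 2067: Fri, 2068: Sun ✓, 2069: Mon, 2070: Tue, 2071: Wed, 2072: Fri
Sundays: 2063, 2068.

2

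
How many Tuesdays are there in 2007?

52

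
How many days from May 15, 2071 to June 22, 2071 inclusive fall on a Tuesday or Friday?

11

May 15, 2071 is a Friday.
That's 39 days from start to end, counting both.
39 = 7 × 5 + 4, so there are 5 full weeks plus 4 extra days.
Each full week contributes 2 days from the set (Tue, Fri): 5 × 2 = 10.
The 4 extra days are Fri, Sat, Sun, Mon — 1 of them qualifies.
Total: 10 + 1 = 11.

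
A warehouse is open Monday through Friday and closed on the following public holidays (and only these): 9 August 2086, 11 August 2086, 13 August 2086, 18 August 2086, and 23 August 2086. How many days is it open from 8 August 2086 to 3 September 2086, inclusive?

8 August 2086 is a Thursday.
From 8 August 2086 to 3 September 2086 is 27 days inclusive.
27 = 7 × 3 + 6, so there are 3 full weeks plus 6 extra days.
Each full week contributes 5 weekdays (Mon–Fri): 3 × 5 = 15.
The 6 extra days are Thu, Fri, Sat, Sun, Mon, Tue — 4 of them qualify.
Total: 15 + 4 = 19.
Holidays: 9 August 2086 (Fri); 11 August 2086 (Sun); 13 August 2086 (Tue); 18 August 2086 (Sun); 23 August 2086 (Fri).
3 of the 5 holidays fall on weekdays; the rest are weekends and were already excluded.
Business days: 19 − 3 = 16.

16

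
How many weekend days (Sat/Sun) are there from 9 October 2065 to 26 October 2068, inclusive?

318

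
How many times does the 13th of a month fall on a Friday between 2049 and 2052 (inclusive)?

6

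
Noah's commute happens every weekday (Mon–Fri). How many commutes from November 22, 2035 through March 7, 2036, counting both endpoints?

November 22, 2035 is a Thursday.
From November 22, 2035 to March 7, 2036 is 107 days inclusive.
107 = 7 × 15 + 2, so there are 15 full weeks plus 2 extra days.
Each full week contributes 5 weekdays (Mon–Fri): 15 × 5 = 75.
The 2 extra days are Thu, Fri — 2 of them qualify.
Total: 75 + 2 = 77.

77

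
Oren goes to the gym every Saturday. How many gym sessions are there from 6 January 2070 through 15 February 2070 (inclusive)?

6 January 2070 is a Monday.
From 6 January 2070 to 15 February 2070 is 41 days inclusive.
41 = 7 × 5 + 6, so there are 5 full weeks plus 6 extra days.
Each full week contributes one Saturday: 5 so far.
The 6 extra days are Monday, Tuesday, Wednesday, Thursday, Friday, Saturday — 1 of them qualifies.
Total: 5 + 1 = 6.

6 Saturdays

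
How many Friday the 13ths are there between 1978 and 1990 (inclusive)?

Friday-the-13ths by year:
1978: Jan, Oct
1979: Apr, Jul
1980: Jun
1981: Feb, Mar, Nov
1982: Aug
1983: May
1984: Jan, Apr, Jul
1985: Sep, Dec
1986: Jun
1987: Feb, Mar, Nov
1988: May
1989: Jan, Oct
1990: Apr, Jul

24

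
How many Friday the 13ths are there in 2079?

2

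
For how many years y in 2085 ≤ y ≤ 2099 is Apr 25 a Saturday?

Day of week of April 25 in each year:
2085: Wed, 2086: Thu, 2087: Fri, 2088: Sun, 2089: Mon, 2090: Tue, 2091: Wed, 2092: Fri, 2093: Sat ✓, 2094: Sun, 2095: Mon, 2096: Wed, 2097: Thu, 2098: Fri, 2099: Sat ✓
Saturdays: 2093, 2099.

2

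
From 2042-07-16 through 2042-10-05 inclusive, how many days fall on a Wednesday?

2042-07-16 is a Wednesday.
The range spans 82 days (inclusive of both endpoints).
82 = 7 × 11 + 5, so there are 11 full weeks plus 5 extra days.
Each full week contributes one Wednesday: 11 so far.
The 5 extra days are Wednesday, Thursday, Friday, Saturday, Sunday — 1 of them qualifies.
Total: 11 + 1 = 12.

12 Wednesdays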